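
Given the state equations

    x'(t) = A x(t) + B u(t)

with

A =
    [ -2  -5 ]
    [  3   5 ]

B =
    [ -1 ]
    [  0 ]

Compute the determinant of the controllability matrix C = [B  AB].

AB = [[2], [-3]]
Controllability matrix C = [B  AB] = [[-1, 2], [0, -3]]
det(C) = (-1)·(-3) - 2·0 = 3 - 0 = 3
Since det(C) ≠ 0, rank(C) = 2 and the system is completely controllable.

3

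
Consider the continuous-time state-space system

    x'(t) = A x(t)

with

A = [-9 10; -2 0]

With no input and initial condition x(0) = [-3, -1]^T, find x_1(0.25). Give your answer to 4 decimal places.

-0.6968

det(sI - A) = s^2 - (tr A)s + det A, with tr A = (-9) + 0 = -9 and det A = (-9)·0 - 10·(-2) = 0 - (-20) = 20.
So p(s) = det(sI - A) = s^2 + 9s + 20.
Factor s^2 + 9s + 20: two numbers with sum -9 and product 20 are -4 and -5, so s^2 + 9s + 20 = (s + 4)(s + 5).
Hence p(s) = (s + 4) (s + 5), with roots -5, -4.
The eigenvalues -5, -4 are distinct and real, so A is diagonalisable and x(t) = e^{At} x(0) = V diag(e^{λ_i t}) V^{-1} x(0), where the columns of V are the eigenvectors.
λ = -5: A - (-5)I = [[-4, 10], [-2, 5]]. Row 1 gives (-4)·v1 + 10·v2 = 0, so take v_1 = [-5, -2]^T.
λ = -4: A - (-4)I = [[-5, 10], [-2, 4]]. Row 1 gives (-5)·v1 + 10·v2 = 0, so take v_2 = [-2, -1]^T.
V = [v_1 v_2] = [[-5, -2], [-2, -1]] has det V = 1, so V^{-1} = adj(V)/det V = [[-1, 2], [2, -5]].
Modal coordinates z(0) = V^{-1} x(0): (-1)·(-3) + 2·(-1) = 1; 2·(-3) + (-5)·(-1) = -1; so z(0) = [1, -1]^T.
x_1(t) = Σ_i (v_i)_1 · z_i(0) · e^{λ_i t} (row 1 of V times the modal terms).
x_1(0.25) = (-5)·1·e^{-5·0.25} + (-2)·(-1)·e^{-4·0.25} = (-5)·0.286505 + 2·0.367879 = -0.6968.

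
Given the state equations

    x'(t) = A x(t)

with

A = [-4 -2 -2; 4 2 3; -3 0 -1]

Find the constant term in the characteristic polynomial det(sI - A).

-6

Expand det(sI - A) for the 3×3 matrix.
p(s) = s^3 + 3s^2 - 4s - 6.
(Check: constant term = det(-A) = (-1)^3 det A = -6; coefficient of s^2 = -tr A = 3.)
The constant term is -6.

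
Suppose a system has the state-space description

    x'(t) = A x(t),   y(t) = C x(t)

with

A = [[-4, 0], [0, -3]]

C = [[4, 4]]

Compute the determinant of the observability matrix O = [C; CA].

CA = [[-16, -12]]
Observability matrix O = [C; CA] = [[4, 4], [-16, -12]]
det(O) = 4·(-12) - 4·(-16) = -48 - (-64) = 16
Since det(O) ≠ 0, rank(O) = 2 and the system is completely observable.

16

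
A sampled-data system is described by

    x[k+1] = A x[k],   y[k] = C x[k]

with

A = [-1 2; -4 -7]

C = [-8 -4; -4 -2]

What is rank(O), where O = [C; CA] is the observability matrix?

CA = [[24, 12], [12, 6]]
Observability matrix O = [C; CA] = [[-8, -4], [-4, -2], [24, 12], [12, 6]]
Every row of O is a scalar multiple of row 1 = [-8, -4] (multipliers 1, 1/2, -3, -3/2), so the rows span a one-dimensional space.
O ≠ 0, hence rank(O) = 1.
rank(O) = 1 < n = 2, so the pair (A, C) is not completely observable.

1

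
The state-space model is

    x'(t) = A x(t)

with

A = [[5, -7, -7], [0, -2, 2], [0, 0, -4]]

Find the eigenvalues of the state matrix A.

-4, -2, 5

det(sI - A) = s^3 - (tr A)s^2 + (M11 + M22 + M33)s - det A, where Mii is the 2×2 principal minor of A obtained by deleting row i and column i.
tr A = 5 + (-2) + (-4) = -1; M11 = (-2)·(-4) - 2·0 = 8 - 0 = 8; M22 = 5·(-4) - (-7)·0 = -20 - 0 = -20; M33 = 5·(-2) - (-7)·0 = -10 - 0 = -10; sum of minors = -22.
det A = 5·((-2)·(-4) - 2·0) - (-7)·(0·(-4) - 2·0) + (-7)·(0·0 - (-2)·0) = 5·8 - (-7)·0 + (-7)·0 = 40.
So p(s) = det(sI - A) = s^3 + s^2 - 22s - 40.
Rational-root test: any integer root divides -40. Testing small divisors, s = -2 works: p(-2) = -8 + 4 + 44 + (-40) = 0, so (s + 2) is a factor.
Dividing, p(s) = (s + 2)(s^2 - s - 20).
Factor s^2 - s - 20: two numbers with sum 1 and product -20 are 5 and -4, so s^2 - s - 20 = (s - 5)(s + 4).
Hence p(s) = (s - 5) (s + 2) (s + 4), with roots -4, -2, 5.
At least one eigenvalue has non-negative real part, so the system is not asymptotically stable.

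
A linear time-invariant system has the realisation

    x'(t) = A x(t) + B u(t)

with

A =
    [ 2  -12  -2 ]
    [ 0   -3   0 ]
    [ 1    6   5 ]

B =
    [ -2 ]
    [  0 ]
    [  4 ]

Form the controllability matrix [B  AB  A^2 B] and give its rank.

2

AB = [[-12], [0], [18]]
A^2B = [[-60], [0], [78]]
Controllability matrix C = [B  AB  A^2B] = [[-2, -12, -60], [0, 0, 0], [4, 18, 78]]
Row 2 of C is identically zero, so rank(C) ≤ 2.
The 2×2 minor from rows 1, 3, columns 1, 2 is (-2)·18 - (-12)·4 = -36 - (-48) = 12 ≠ 0, so rank(C) = 2.
rank(C) = 2 < n = 3, so the pair (A, B) is not completely controllable.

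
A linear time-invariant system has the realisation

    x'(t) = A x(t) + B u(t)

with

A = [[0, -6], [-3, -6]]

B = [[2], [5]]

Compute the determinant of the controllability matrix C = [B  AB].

AB = [[-30], [-36]]
Controllability matrix C = [B  AB] = [[2, -30], [5, -36]]
det(C) = 2·(-36) - (-30)·5 = -72 - (-150) = 78
Since det(C) ≠ 0, rank(C) = 2 and the system is completely controllable.

78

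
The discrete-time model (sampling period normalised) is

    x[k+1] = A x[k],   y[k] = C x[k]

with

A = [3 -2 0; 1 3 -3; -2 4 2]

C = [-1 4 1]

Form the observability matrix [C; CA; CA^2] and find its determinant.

CA = [[-1, 18, -10]]
CA^2 = [[35, 16, -74]]
Observability matrix O = [C; CA; CA^2] = [[-1, 4, 1], [-1, 18, -10], [35, 16, -74]]
Expanding along the first row, det(O) = (-1)·(18·(-74) - (-10)·16) - 4·((-1)·(-74) - (-10)·35) + 1·((-1)·16 - 18·35) = (-1)·(-1172) - 4·424 + 1·(-646) = -1170
Since det(O) ≠ 0, rank(O) = 3 and the system is completely observable.

-1170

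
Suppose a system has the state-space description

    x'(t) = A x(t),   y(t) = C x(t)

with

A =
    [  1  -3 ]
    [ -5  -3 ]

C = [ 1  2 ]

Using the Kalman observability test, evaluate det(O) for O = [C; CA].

CA = [[-9, -9]]
Observability matrix O = [C; CA] = [[1, 2], [-9, -9]]
det(O) = 1·(-9) - 2·(-9) = -9 - (-18) = 9
Since det(O) ≠ 0, rank(O) = 2 and the system is completely observable.

9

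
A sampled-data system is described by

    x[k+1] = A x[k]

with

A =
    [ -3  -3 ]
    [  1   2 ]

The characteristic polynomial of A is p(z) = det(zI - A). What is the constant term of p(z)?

-3

For a 2×2 matrix, det(zI - A) = z^2 - (tr A)z + det A.
tr A = -1, det A = -3.
So p(z) = z^2 + z - 3.
The constant term is -3.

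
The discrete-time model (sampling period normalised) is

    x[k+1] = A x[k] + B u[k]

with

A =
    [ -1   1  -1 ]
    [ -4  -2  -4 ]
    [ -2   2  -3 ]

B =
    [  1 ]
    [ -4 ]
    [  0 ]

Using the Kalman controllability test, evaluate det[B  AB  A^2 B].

AB = [[-5], [4], [-10]]
A^2B = [[19], [52], [48]]
Controllability matrix C = [B  AB  A^2B] = [[1, -5, 19], [-4, 4, 52], [0, -10, 48]]
Expanding along the first row, det(C) = 1·(4·48 - 52·(-10)) - (-5)·((-4)·48 - 52·0) + 19·((-4)·(-10) - 4·0) = 1·712 - (-5)·(-192) + 19·40 = 512
Since det(C) ≠ 0, rank(C) = 3 and the system is completely controllable.

512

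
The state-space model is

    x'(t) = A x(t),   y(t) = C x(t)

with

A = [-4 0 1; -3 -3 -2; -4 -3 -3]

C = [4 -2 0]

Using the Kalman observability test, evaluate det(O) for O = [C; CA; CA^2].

CA = [[-10, 6, 8]]
CA^2 = [[-10, -42, -46]]
Observability matrix O = [C; CA; CA^2] = [[4, -2, 0], [-10, 6, 8], [-10, -42, -46]]
Expanding along the first row, det(O) = 4·(6·(-46) - 8·(-42)) - (-2)·((-10)·(-46) - 8·(-10)) + 0·((-10)·(-42) - 6·(-10)) = 4·60 - (-2)·540 + 0·480 = 1320
Since det(O) ≠ 0, rank(O) = 3 and the system is completely observable.

1320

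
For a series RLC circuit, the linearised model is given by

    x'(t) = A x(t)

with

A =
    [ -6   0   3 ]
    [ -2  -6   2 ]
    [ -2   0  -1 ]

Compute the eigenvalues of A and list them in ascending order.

det(sI - A) = s^3 - (tr A)s^2 + (M11 + M22 + M33)s - det A, where Mii is the 2×2 principal minor of A obtained by deleting row i and column i.
tr A = (-6) + (-6) + (-1) = -13; M11 = (-6)·(-1) - 2·0 = 6 - 0 = 6; M22 = (-6)·(-1) - 3·(-2) = 6 - (-6) = 12; M33 = (-6)·(-6) - 0·(-2) = 36 - 0 = 36; sum of minors = 54.
det A = (-6)·((-6)·(-1) - 2·0) - 0·((-2)·(-1) - 2·(-2)) + 3·((-2)·0 - (-6)·(-2)) = (-6)·6 - 0·6 + 3·(-12) = -72.
So p(s) = det(sI - A) = s^3 + 13s^2 + 54s + 72.
Rational-root test: any integer root divides 72. Testing small divisors, s = -3 works: p(-3) = -27 + 117 + (-162) + 72 = 0, so (s + 3) is a factor.
Dividing, p(s) = (s + 3)(s^2 + 10s + 24).
Factor s^2 + 10s + 24: two numbers with sum -10 and product 24 are -4 and -6, so s^2 + 10s + 24 = (s + 4)(s + 6).
Hence p(s) = (s + 3) (s + 4) (s + 6), with roots -6, -4, -3.
All eigenvalues have negative real part, so the system is asymptotically stable.

-6, -4, -3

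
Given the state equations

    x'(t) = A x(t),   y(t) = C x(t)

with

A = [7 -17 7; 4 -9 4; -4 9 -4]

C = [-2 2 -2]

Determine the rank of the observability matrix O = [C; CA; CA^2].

1

CA = [[2, -2, 2]]
CA^2 = [[-2, 2, -2]]
Observability matrix O = [C; CA; CA^2] = [[-2, 2, -2], [2, -2, 2], [-2, 2, -2]]
Every row of O is a scalar multiple of row 1 = [-2, 2, -2] (multipliers 1, -1, 1), so the rows span a one-dimensional space.
O ≠ 0, hence rank(O) = 1.
rank(O) = 1 < n = 3, so the pair (A, C) is not completely observable.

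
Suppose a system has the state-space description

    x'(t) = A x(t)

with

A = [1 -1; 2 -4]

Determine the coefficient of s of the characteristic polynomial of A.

For a 2×2 matrix, det(sI - A) = s^2 - (tr A)s + det A.
tr A = -3, det A = -2.
So p(s) = s^2 + 3s - 2.
The coefficient of s is 3.

3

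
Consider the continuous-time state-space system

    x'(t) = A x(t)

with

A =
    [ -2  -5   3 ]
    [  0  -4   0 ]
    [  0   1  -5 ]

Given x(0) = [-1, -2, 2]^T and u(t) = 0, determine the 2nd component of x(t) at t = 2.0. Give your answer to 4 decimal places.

-0.0007

det(sI - A) = s^3 - (tr A)s^2 + (M11 + M22 + M33)s - det A, where Mii is the 2×2 principal minor of A obtained by deleting row i and column i.
tr A = (-2) + (-4) + (-5) = -11; M11 = (-4)·(-5) - 0·1 = 20 - 0 = 20; M22 = (-2)·(-5) - 3·0 = 10 - 0 = 10; M33 = (-2)·(-4) - (-5)·0 = 8 - 0 = 8; sum of minors = 38.
det A = (-2)·((-4)·(-5) - 0·1) - (-5)·(0·(-5) - 0·0) + 3·(0·1 - (-4)·0) = (-2)·20 - (-5)·0 + 3·0 = -40.
So p(s) = det(sI - A) = s^3 + 11s^2 + 38s + 40.
Rational-root test: any integer root divides 40. Testing small divisors, s = -2 works: p(-2) = -8 + 44 + (-76) + 40 = 0, so (s + 2) is a factor.
Dividing, p(s) = (s + 2)(s^2 + 9s + 20).
Factor s^2 + 9s + 20: two numbers with sum -9 and product 20 are -4 and -5, so s^2 + 9s + 20 = (s + 4)(s + 5).
Hence p(s) = (s + 2) (s + 4) (s + 5), with roots -5, -4, -2.
The eigenvalues -5, -4, -2 are distinct and real, so A is diagonalisable and x(t) = e^{At} x(0) = V diag(e^{λ_i t}) V^{-1} x(0), where the columns of V are the eigenvectors.
λ = -5: A - (-5)I = [[3, -5, 3], [0, 1, 0], [0, 1, 0]]. v must be orthogonal to every row; (row 1) × (row 2) = [-3, 0, 3], so take v_1 = [-1, 0, 1]^T.
λ = -4: A - (-4)I = [[2, -5, 3], [0, 0, 0], [0, 1, -1]]. v must be orthogonal to every row; (row 1) × (row 3) = [2, 2, 2], so take v_2 = [1, 1, 1]^T.
λ = -2: A - (-2)I = [[0, -5, 3], [0, -2, 0], [0, 1, -3]]. v must be orthogonal to every row; (row 1) × (row 2) = [6, 0, 0], so take v_3 = [1, 0, 0]^T.
V = [v_1 v_2 v_3] = [[-1, 1, 1], [0, 1, 0], [1, 1, 0]] has det V = -1, so V^{-1} = adj(V)/det V = [[0, -1, 1], [0, 1, 0], [1, -2, 1]].
Modal coordinates z(0) = V^{-1} x(0): 0·(-1) + (-1)·(-2) + 1·2 = 4; 0·(-1) + 1·(-2) + 0·2 = -2; 1·(-1) + (-2)·(-2) + 1·2 = 5; so z(0) = [4, -2, 5]^T.
x_2(t) = Σ_i (v_i)_2 · z_i(0) · e^{λ_i t} (row 2 of V times the modal terms).
x_2(2.0) = 0·4·e^{-5·2.0} + 1·(-2)·e^{-4·2.0} + 0·5·e^{-2·2.0} = 0·0.000045 + (-2)·0.000335 + 0·0.018316 = -0.0007.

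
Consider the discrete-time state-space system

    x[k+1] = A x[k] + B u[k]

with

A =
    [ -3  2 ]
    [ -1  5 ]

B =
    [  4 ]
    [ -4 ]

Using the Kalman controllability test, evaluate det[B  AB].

AB = [[-20], [-24]]
Controllability matrix C = [B  AB] = [[4, -20], [-4, -24]]
det(C) = 4·(-24) - (-20)·(-4) = -96 - 80 = -176
Since det(C) ≠ 0, rank(C) = 2 and the system is completely controllable.

-176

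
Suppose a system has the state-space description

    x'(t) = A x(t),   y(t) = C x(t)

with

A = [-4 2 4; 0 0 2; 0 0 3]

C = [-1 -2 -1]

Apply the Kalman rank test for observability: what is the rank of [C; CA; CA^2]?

3

CA = [[4, -2, -11]]
CA^2 = [[-16, 8, -21]]
Observability matrix O = [C; CA; CA^2] = [[-1, -2, -1], [4, -2, -11], [-16, 8, -21]]
det(O) = (-1)·((-2)·(-21) - (-11)·8) - (-2)·(4·(-21) - (-11)·(-16)) + (-1)·(4·8 - (-2)·(-16)) = (-1)·130 - (-2)·(-260) + (-1)·0 = -650 ≠ 0, so rank(O) = 3.
rank(O) = 3 = n, so the pair (A, C) is completely observable.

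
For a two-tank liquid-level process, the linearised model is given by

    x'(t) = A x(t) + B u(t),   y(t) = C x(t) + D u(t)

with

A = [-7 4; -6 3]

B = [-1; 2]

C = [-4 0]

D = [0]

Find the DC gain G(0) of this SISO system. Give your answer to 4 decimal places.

-14.6667

G(0) = C(-A)^{-1}B + D = -C A^{-1} B + D.
det A = 3, so A^{-1} = (1/3)·adj(A) = [[1, -4/3], [2, -7/3]]
A^{-1} B = [-11/3, -20/3]^T
C A^{-1} B = 44/3
G(0) = D - C A^{-1} B = 0 - (44/3) = -44/3 ≈ -14.6667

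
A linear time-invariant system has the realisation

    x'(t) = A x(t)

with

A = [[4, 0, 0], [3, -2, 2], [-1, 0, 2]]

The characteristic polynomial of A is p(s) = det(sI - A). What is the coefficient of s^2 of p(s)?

-4

Expand det(sI - A) for the 3×3 matrix.
p(s) = s^3 - 4s^2 - 4s + 16.
(Check: constant term = det(-A) = (-1)^3 det A = 16; coefficient of s^2 = -tr A = -4.)
The coefficient of s^2 is -4.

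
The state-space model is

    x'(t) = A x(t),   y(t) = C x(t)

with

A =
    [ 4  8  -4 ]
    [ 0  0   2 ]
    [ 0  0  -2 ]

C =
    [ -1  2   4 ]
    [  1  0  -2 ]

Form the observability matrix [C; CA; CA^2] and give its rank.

CA = [[-4, -8, 0], [4, 8, 0]]
CA^2 = [[-16, -32, 0], [16, 32, 0]]
Observability matrix O = [C; CA; CA^2] = [[-1, 2, 4], [1, 0, -2], [-4, -8, 0], [4, 8, 0], [-16, -32, 0], [16, 32, 0]]
The columns c1, c2, c3 of O are linearly dependent: 2·c1 - c2 + c3 = 0 (check each entry), so rank(O) ≤ 2.
The 2×2 minor from rows 1, 2, columns 1, 2 is (-1)·0 - 2·1 = 0 - 2 = -2 ≠ 0, so rank(O) = 2.
rank(O) = 2 < n = 3, so the pair (A, C) is not completely observable.

2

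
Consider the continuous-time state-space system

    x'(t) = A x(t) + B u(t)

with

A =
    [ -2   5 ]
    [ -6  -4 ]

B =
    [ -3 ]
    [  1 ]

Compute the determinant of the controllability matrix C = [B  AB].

-53

AB = [[11], [14]]
Controllability matrix C = [B  AB] = [[-3, 11], [1, 14]]
det(C) = (-3)·14 - 11·1 = -42 - 11 = -53
Since det(C) ≠ 0, rank(C) = 2 and the system is completely controllable.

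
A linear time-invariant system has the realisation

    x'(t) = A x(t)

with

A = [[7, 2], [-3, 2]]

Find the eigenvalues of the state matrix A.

det(sI - A) = s^2 - (tr A)s + det A, with tr A = 7 + 2 = 9 and det A = 7·2 - 2·(-3) = 14 - (-6) = 20.
So p(s) = det(sI - A) = s^2 - 9s + 20.
Factor s^2 - 9s + 20: two numbers with sum 9 and product 20 are 5 and 4, so s^2 - 9s + 20 = (s - 5)(s - 4).
Hence p(s) = (s - 5) (s - 4), with roots 4, 5.
At least one eigenvalue has non-negative real part, so the system is not asymptotically stable.

4, 5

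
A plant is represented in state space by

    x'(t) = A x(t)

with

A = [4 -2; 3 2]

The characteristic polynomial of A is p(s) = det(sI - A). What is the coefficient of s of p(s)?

For a 2×2 matrix, det(sI - A) = s^2 - (tr A)s + det A.
tr A = 6, det A = 14.
So p(s) = s^2 - 6s + 14.
The coefficient of s is -6.

-6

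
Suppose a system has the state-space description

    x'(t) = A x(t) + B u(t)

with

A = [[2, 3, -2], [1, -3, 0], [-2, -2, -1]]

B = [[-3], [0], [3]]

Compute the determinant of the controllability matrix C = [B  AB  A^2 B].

AB = [[-12], [-3], [3]]
A^2B = [[-39], [-3], [27]]
Controllability matrix C = [B  AB  A^2B] = [[-3, -12, -39], [0, -3, -3], [3, 3, 27]]
Expanding along the first row, det(C) = (-3)·((-3)·27 - (-3)·3) - (-12)·(0·27 - (-3)·3) + (-39)·(0·3 - (-3)·3) = (-3)·(-72) - (-12)·9 + (-39)·9 = -27
Since det(C) ≠ 0, rank(C) = 3 and the system is completely controllable.

-27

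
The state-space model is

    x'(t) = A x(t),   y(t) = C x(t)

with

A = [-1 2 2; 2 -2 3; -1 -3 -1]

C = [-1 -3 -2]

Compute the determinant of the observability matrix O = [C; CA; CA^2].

CA = [[-3, 10, -9]]
CA^2 = [[32, 1, 33]]
Observability matrix O = [C; CA; CA^2] = [[-1, -3, -2], [-3, 10, -9], [32, 1, 33]]
Expanding along the first row, det(O) = (-1)·(10·33 - (-9)·1) - (-3)·((-3)·33 - (-9)·32) + (-2)·((-3)·1 - 10·32) = (-1)·339 - (-3)·189 + (-2)·(-323) = 874
Since det(O) ≠ 0, rank(O) = 3 and the system is completely observable.

874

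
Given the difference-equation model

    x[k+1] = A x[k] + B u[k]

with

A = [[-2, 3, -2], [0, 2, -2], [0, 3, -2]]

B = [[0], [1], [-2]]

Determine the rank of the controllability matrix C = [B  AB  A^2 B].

AB = [[7], [6], [7]]
A^2B = [[-10], [-2], [4]]
Controllability matrix C = [B  AB  A^2B] = [[0, 7, -10], [1, 6, -2], [-2, 7, 4]]
det(C) = 0·(6·4 - (-2)·7) - 7·(1·4 - (-2)·(-2)) + (-10)·(1·7 - 6·(-2)) = 0·38 - 7·0 + (-10)·19 = -190 ≠ 0, so rank(C) = 3.
rank(C) = 3 = n, so the pair (A, B) is completely controllable.

3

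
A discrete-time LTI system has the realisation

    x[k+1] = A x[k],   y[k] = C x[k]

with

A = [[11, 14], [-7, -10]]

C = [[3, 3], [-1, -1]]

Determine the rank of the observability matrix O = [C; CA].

1

CA = [[12, 12], [-4, -4]]
Observability matrix O = [C; CA] = [[3, 3], [-1, -1], [12, 12], [-4, -4]]
Every row of O is a scalar multiple of row 1 = [3, 3] (multipliers 1, -1/3, 4, -4/3), so the rows span a one-dimensional space.
O ≠ 0, hence rank(O) = 1.
rank(O) = 1 < n = 2, so the pair (A, C) is not completely observable.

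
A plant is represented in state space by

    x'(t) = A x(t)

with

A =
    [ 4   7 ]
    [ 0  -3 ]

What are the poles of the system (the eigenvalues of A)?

det(sI - A) = s^2 - (tr A)s + det A, with tr A = 4 + (-3) = 1 and det A = 4·(-3) - 7·0 = -12 - 0 = -12.
So p(s) = det(sI - A) = s^2 - s - 12.
Factor s^2 - s - 12: two numbers with sum 1 and product -12 are 4 and -3, so s^2 - s - 12 = (s - 4)(s + 3).
Hence p(s) = (s - 4) (s + 3), with roots -3, 4.
At least one eigenvalue has non-negative real part, so the system is not asymptotically stable.

-3, 4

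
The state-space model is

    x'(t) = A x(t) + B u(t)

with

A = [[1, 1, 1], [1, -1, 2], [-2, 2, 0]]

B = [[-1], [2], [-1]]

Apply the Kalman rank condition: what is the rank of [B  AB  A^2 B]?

AB = [[0], [-5], [6]]
A^2B = [[1], [17], [-10]]
Controllability matrix C = [B  AB  A^2B] = [[-1, 0, 1], [2, -5, 17], [-1, 6, -10]]
det(C) = (-1)·((-5)·(-10) - 17·6) - 0·(2·(-10) - 17·(-1)) + 1·(2·6 - (-5)·(-1)) = (-1)·(-52) - 0·(-3) + 1·7 = 59 ≠ 0, so rank(C) = 3.
rank(C) = 3 = n, so the pair (A, B) is completely controllable.

3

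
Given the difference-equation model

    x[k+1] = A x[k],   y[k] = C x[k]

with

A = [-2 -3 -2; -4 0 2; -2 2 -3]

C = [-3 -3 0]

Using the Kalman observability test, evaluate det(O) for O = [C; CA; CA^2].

CA = [[18, 9, 0]]
CA^2 = [[-72, -54, -18]]
Observability matrix O = [C; CA; CA^2] = [[-3, -3, 0], [18, 9, 0], [-72, -54, -18]]
Expanding along the first row, det(O) = (-3)·(9·(-18) - 0·(-54)) - (-3)·(18·(-18) - 0·(-72)) + 0·(18·(-54) - 9·(-72)) = (-3)·(-162) - (-3)·(-324) + 0·(-324) = -486
Since det(O) ≠ 0, rank(O) = 3 and the system is completely observable.

-486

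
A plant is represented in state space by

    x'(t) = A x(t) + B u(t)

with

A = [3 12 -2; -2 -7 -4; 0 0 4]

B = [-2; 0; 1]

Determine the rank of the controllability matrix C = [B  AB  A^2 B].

AB = [[-8], [0], [4]]
A^2B = [[-32], [0], [16]]
Controllability matrix C = [B  AB  A^2B] = [[-2, -8, -32], [0, 0, 0], [1, 4, 16]]
Every column of C is a scalar multiple of column 1 = [-2, 0, 1] (multipliers 1, 4, 16), so the columns span a one-dimensional space.
C ≠ 0, hence rank(C) = 1.
rank(C) = 1 < n = 3, so the pair (A, B) is not completely controllable.

1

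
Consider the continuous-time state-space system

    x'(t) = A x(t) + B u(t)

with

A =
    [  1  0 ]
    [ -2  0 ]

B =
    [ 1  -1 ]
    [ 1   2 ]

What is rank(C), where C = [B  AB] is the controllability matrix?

2

AB = [[1, -1], [-2, 2]]
Controllability matrix C = [B  AB] = [[1, -1, 1, -1], [1, 2, -2, 2]]
Take the 2×2 submatrix of C formed by columns 1, 2: [[1, -1], [1, 2]]. Its determinant is 1·2 - (-1)·1 = 2 - (-1) = 3 ≠ 0.
So rank(C) ≥ 2; since C has 2 rows, rank(C) = 2.
rank(C) = 2 = n, so the pair (A, B) is completely controllable.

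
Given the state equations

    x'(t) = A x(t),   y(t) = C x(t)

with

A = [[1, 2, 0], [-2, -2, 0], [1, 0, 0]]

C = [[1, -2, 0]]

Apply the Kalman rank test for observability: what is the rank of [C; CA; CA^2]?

CA = [[5, 6, 0]]
CA^2 = [[-7, -2, 0]]
Observability matrix O = [C; CA; CA^2] = [[1, -2, 0], [5, 6, 0], [-7, -2, 0]]
Column 3 of O is identically zero, so rank(O) ≤ 2.
The 2×2 minor from rows 1, 2, columns 1, 2 is 1·6 - (-2)·5 = 6 - (-10) = 16 ≠ 0, so rank(O) = 2.
rank(O) = 2 < n = 3, so the pair (A, C) is not completely observable.

2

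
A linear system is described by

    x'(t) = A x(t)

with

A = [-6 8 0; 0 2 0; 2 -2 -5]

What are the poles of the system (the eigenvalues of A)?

det(sI - A) = s^3 - (tr A)s^2 + (M11 + M22 + M33)s - det A, where Mii is the 2×2 principal minor of A obtained by deleting row i and column i.
tr A = (-6) + 2 + (-5) = -9; M11 = 2·(-5) - 0·(-2) = -10 - 0 = -10; M22 = (-6)·(-5) - 0·2 = 30 - 0 = 30; M33 = (-6)·2 - 8·0 = -12 - 0 = -12; sum of minors = 8.
det A = (-6)·(2·(-5) - 0·(-2)) - 8·(0·(-5) - 0·2) + 0·(0·(-2) - 2·2) = (-6)·(-10) - 8·0 + 0·(-4) = 60.
So p(s) = det(sI - A) = s^3 + 9s^2 + 8s - 60.
Rational-root test: any integer root divides -60. Testing small divisors, s = 2 works: p(2) = 8 + 36 + 16 + (-60) = 0, so (s - 2) is a factor.
Dividing, p(s) = (s - 2)(s^2 + 11s + 30).
Factor s^2 + 11s + 30: two numbers with sum -11 and product 30 are -5 and -6, so s^2 + 11s + 30 = (s + 5)(s + 6).
Hence p(s) = (s - 2) (s + 5) (s + 6), with roots -6, -5, 2.
At least one eigenvalue has non-negative real part, so the system is not asymptotically stable.

-6, -5, 2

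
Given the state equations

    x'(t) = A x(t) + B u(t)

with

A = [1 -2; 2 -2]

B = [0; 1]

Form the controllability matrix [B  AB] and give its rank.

2

AB = [[-2], [-2]]
Controllability matrix C = [B  AB] = [[0, -2], [1, -2]]
det(C) = 0·(-2) - (-2)·1 = 0 - (-2) = 2 ≠ 0, so rank(C) = 2.
rank(C) = 2 = n, so the pair (A, B) is completely controllable.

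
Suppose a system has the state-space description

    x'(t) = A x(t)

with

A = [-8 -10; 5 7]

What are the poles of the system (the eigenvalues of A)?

-3, 2

det(sI - A) = s^2 - (tr A)s + det A, with tr A = (-8) + 7 = -1 and det A = (-8)·7 - (-10)·5 = -56 - (-50) = -6.
So p(s) = det(sI - A) = s^2 + s - 6.
Factor s^2 + s - 6: two numbers with sum -1 and product -6 are 2 and -3, so s^2 + s - 6 = (s - 2)(s + 3).
Hence p(s) = (s - 2) (s + 3), with roots -3, 2.
At least one eigenvalue has non-negative real part, so the system is not asymptotically stable.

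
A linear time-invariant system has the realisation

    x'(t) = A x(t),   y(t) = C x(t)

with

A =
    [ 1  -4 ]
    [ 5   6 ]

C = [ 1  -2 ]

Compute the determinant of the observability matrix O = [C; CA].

-34

CA = [[-9, -16]]
Observability matrix O = [C; CA] = [[1, -2], [-9, -16]]
det(O) = 1·(-16) - (-2)·(-9) = -16 - 18 = -34
Since det(O) ≠ 0, rank(O) = 2 and the system is completely observable.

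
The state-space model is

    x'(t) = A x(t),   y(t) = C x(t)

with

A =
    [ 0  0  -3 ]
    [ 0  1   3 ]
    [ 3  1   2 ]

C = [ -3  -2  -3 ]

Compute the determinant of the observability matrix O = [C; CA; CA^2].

-81

CA = [[-9, -5, -3]]
CA^2 = [[-9, -8, 6]]
Observability matrix O = [C; CA; CA^2] = [[-3, -2, -3], [-9, -5, -3], [-9, -8, 6]]
Expanding along the first row, det(O) = (-3)·((-5)·6 - (-3)·(-8)) - (-2)·((-9)·6 - (-3)·(-9)) + (-3)·((-9)·(-8) - (-5)·(-9)) = (-3)·(-54) - (-2)·(-81) + (-3)·27 = -81
Since det(O) ≠ 0, rank(O) = 3 and the system is completely observable.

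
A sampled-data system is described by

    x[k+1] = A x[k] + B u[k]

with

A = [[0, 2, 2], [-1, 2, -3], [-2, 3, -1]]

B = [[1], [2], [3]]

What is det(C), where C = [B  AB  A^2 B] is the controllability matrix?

89

AB = [[10], [-6], [1]]
A^2B = [[-10], [-25], [-39]]
Controllability matrix C = [B  AB  A^2B] = [[1, 10, -10], [2, -6, -25], [3, 1, -39]]
Expanding along the first row, det(C) = 1·((-6)·(-39) - (-25)·1) - 10·(2·(-39) - (-25)·3) + (-10)·(2·1 - (-6)·3) = 1·259 - 10·(-3) + (-10)·20 = 89
Since det(C) ≠ 0, rank(C) = 3 and the system is completely controllable.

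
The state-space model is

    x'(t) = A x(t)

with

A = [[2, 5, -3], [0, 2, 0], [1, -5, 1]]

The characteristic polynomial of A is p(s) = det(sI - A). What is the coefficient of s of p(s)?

Expand det(sI - A) for the 3×3 matrix.
p(s) = s^3 - 5s^2 + 11s - 10.
(Check: constant term = det(-A) = (-1)^3 det A = -10; coefficient of s^2 = -tr A = -5.)
The coefficient of s is 11.

11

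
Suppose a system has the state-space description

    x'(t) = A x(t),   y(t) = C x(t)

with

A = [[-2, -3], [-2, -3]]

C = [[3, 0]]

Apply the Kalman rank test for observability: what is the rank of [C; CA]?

2

CA = [[-6, -9]]
Observability matrix O = [C; CA] = [[3, 0], [-6, -9]]
det(O) = 3·(-9) - 0·(-6) = -27 - 0 = -27 ≠ 0, so rank(O) = 2.
rank(O) = 2 = n, so the pair (A, C) is completely observable.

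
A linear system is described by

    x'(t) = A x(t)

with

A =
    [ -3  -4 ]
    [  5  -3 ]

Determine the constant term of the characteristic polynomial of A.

For a 2×2 matrix, det(sI - A) = s^2 - (tr A)s + det A.
tr A = -6, det A = 29.
So p(s) = s^2 + 6s + 29.
The constant term is 29.

29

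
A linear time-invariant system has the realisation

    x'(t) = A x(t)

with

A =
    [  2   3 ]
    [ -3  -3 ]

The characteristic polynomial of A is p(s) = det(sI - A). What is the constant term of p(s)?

For a 2×2 matrix, det(sI - A) = s^2 - (tr A)s + det A.
tr A = -1, det A = 3.
So p(s) = s^2 + s + 3.
The constant term is 3.

3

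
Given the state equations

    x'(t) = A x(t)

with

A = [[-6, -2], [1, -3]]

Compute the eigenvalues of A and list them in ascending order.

-5, -4

det(sI - A) = s^2 - (tr A)s + det A, with tr A = (-6) + (-3) = -9 and det A = (-6)·(-3) - (-2)·1 = 18 - (-2) = 20.
So p(s) = det(sI - A) = s^2 + 9s + 20.
Factor s^2 + 9s + 20: two numbers with sum -9 and product 20 are -4 and -5, so s^2 + 9s + 20 = (s + 4)(s + 5).
Hence p(s) = (s + 4) (s + 5), with roots -5, -4.
All eigenvalues have negative real part, so the system is asymptotically stable.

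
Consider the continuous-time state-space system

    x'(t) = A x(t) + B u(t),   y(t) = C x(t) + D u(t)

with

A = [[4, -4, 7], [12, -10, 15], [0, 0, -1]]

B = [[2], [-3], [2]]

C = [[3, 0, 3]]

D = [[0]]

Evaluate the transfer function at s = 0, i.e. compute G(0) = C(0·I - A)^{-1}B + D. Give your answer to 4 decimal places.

25.5000

G(0) = C(-A)^{-1}B + D = -C A^{-1} B + D.
det A = -8, so A^{-1} = (1/-8)·adj(A) = [[-5/4, 1/2, -5/4], [-3/2, 1/2, -3], [0, 0, -1]]
A^{-1} B = [-13/2, -21/2, -2]^T
C A^{-1} B = -51/2
G(0) = D - C A^{-1} B = 0 - (-51/2) = 51/2 ≈ 25.5000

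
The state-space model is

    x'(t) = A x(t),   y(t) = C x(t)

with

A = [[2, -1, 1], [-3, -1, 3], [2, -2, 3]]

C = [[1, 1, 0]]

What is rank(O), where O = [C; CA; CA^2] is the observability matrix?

CA = [[-1, -2, 4]]
CA^2 = [[12, -5, 5]]
Observability matrix O = [C; CA; CA^2] = [[1, 1, 0], [-1, -2, 4], [12, -5, 5]]
det(O) = 1·((-2)·5 - 4·(-5)) - 1·((-1)·5 - 4·12) + 0·((-1)·(-5) - (-2)·12) = 1·10 - 1·(-53) + 0·29 = 63 ≠ 0, so rank(O) = 3.
rank(O) = 3 = n, so the pair (A, C) is completely observable.

3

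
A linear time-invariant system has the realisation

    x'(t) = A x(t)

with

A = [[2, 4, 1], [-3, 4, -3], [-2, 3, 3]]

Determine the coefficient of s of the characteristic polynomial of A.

Expand det(sI - A) for the 3×3 matrix.
p(s) = s^3 - 9s^2 + 49s - 101.
(Check: constant term = det(-A) = (-1)^3 det A = -101; coefficient of s^2 = -tr A = -9.)
The coefficient of s is 49.

49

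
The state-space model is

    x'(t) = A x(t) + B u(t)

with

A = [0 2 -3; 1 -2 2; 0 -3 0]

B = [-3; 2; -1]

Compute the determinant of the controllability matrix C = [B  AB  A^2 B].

26

AB = [[7], [-9], [-6]]
A^2B = [[0], [13], [27]]
Controllability matrix C = [B  AB  A^2B] = [[-3, 7, 0], [2, -9, 13], [-1, -6, 27]]
Expanding along the first row, det(C) = (-3)·((-9)·27 - 13·(-6)) - 7·(2·27 - 13·(-1)) + 0·(2·(-6) - (-9)·(-1)) = (-3)·(-165) - 7·67 + 0·(-21) = 26
Since det(C) ≠ 0, rank(C) = 3 and the system is completely controllable.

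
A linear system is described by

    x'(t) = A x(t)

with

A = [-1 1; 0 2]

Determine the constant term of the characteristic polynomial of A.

-2

For a 2×2 matrix, det(sI - A) = s^2 - (tr A)s + det A.
tr A = 1, det A = -2.
So p(s) = s^2 - s - 2.
The constant term is -2.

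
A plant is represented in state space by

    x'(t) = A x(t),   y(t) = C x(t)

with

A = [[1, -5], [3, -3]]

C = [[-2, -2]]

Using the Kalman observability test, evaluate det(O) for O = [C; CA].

CA = [[-8, 16]]
Observability matrix O = [C; CA] = [[-2, -2], [-8, 16]]
det(O) = (-2)·16 - (-2)·(-8) = -32 - 16 = -48
Since det(O) ≠ 0, rank(O) = 2 and the system is completely observable.

-48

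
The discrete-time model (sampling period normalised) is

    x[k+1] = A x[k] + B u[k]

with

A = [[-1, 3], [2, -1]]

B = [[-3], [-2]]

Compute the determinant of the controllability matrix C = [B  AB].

AB = [[-3], [-4]]
Controllability matrix C = [B  AB] = [[-3, -3], [-2, -4]]
det(C) = (-3)·(-4) - (-3)·(-2) = 12 - 6 = 6
Since det(C) ≠ 0, rank(C) = 2 and the system is completely controllable.

6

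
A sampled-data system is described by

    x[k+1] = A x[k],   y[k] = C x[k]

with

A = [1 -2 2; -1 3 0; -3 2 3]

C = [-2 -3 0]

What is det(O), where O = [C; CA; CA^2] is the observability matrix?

CA = [[1, -5, -4]]
CA^2 = [[18, -25, -10]]
Observability matrix O = [C; CA; CA^2] = [[-2, -3, 0], [1, -5, -4], [18, -25, -10]]
Expanding along the first row, det(O) = (-2)·((-5)·(-10) - (-4)·(-25)) - (-3)·(1·(-10) - (-4)·18) + 0·(1·(-25) - (-5)·18) = (-2)·(-50) - (-3)·62 + 0·65 = 286
Since det(O) ≠ 0, rank(O) = 3 and the system is completely observable.

286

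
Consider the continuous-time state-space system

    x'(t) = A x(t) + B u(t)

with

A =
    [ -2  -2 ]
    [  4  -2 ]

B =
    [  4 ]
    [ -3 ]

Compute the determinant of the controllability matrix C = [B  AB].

82

AB = [[-2], [22]]
Controllability matrix C = [B  AB] = [[4, -2], [-3, 22]]
det(C) = 4·22 - (-2)·(-3) = 88 - 6 = 82
Since det(C) ≠ 0, rank(C) = 2 and the system is completely controllable.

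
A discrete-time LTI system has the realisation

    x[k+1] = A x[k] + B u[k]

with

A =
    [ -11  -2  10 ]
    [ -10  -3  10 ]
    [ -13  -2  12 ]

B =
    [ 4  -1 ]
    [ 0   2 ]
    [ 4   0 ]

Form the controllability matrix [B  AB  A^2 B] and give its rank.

2

AB = [[-4, 7], [0, 4], [-4, 9]]
A^2B = [[4, 5], [0, 8], [4, 9]]
Controllability matrix C = [B  AB  A^2B] = [[4, -1, -4, 7, 4, 5], [0, 2, 0, 4, 0, 8], [4, 0, -4, 9, 4, 9]]
The rows r1, r2, r3 of C are linearly dependent: -2·r1 - r2 + 2·r3 = 0 (check each entry), so rank(C) ≤ 2.
The 2×2 minor from rows 1, 2, columns 1, 2 is 4·2 - (-1)·0 = 8 - 0 = 8 ≠ 0, so rank(C) = 2.
rank(C) = 2 < n = 3, so the pair (A, B) is not completely controllable.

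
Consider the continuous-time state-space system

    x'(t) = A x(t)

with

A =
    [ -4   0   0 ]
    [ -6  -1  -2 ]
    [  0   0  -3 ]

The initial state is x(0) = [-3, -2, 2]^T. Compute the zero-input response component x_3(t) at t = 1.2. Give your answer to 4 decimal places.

0.0546

det(sI - A) = s^3 - (tr A)s^2 + (M11 + M22 + M33)s - det A, where Mii is the 2×2 principal minor of A obtained by deleting row i and column i.
tr A = (-4) + (-1) + (-3) = -8; M11 = (-1)·(-3) - (-2)·0 = 3 - 0 = 3; M22 = (-4)·(-3) - 0·0 = 12 - 0 = 12; M33 = (-4)·(-1) - 0·(-6) = 4 - 0 = 4; sum of minors = 19.
det A = (-4)·((-1)·(-3) - (-2)·0) - 0·((-6)·(-3) - (-2)·0) + 0·((-6)·0 - (-1)·0) = (-4)·3 - 0·18 + 0·0 = -12.
So p(s) = det(sI - A) = s^3 + 8s^2 + 19s + 12.
Rational-root test: any integer root divides 12. Testing small divisors, s = -1 works: p(-1) = -1 + 8 + (-19) + 12 = 0, so (s + 1) is a factor.
Dividing, p(s) = (s + 1)(s^2 + 7s + 12).
Factor s^2 + 7s + 12: two numbers with sum -7 and product 12 are -3 and -4, so s^2 + 7s + 12 = (s + 3)(s + 4).
Hence p(s) = (s + 1) (s + 3) (s + 4), with roots -4, -3, -1.
The eigenvalues -4, -3, -1 are distinct and real, so A is diagonalisable and x(t) = e^{At} x(0) = V diag(e^{λ_i t}) V^{-1} x(0), where the columns of V are the eigenvectors.
λ = -4: A - (-4)I = [[0, 0, 0], [-6, 3, -2], [0, 0, 1]]. v must be orthogonal to every row; (row 2) × (row 3) = [3, 6, 0], so take v_1 = [1, 2, 0]^T.
λ = -3: A - (-3)I = [[-1, 0, 0], [-6, 2, -2], [0, 0, 0]]. v must be orthogonal to every row; (row 1) × (row 2) = [0, -2, -2], so take v_2 = [0, 1, 1]^T.
λ = -1: A - (-1)I = [[-3, 0, 0], [-6, 0, -2], [0, 0, -2]]. v must be orthogonal to every row; (row 1) × (row 2) = [0, -6, 0], so take v_3 = [0, 1, 0]^T.
V = [v_1 v_2 v_3] = [[1, 0, 0], [2, 1, 1], [0, 1, 0]] has det V = -1, so V^{-1} = adj(V)/det V = [[1, 0, 0], [0, 0, 1], [-2, 1, -1]].
Modal coordinates z(0) = V^{-1} x(0): 1·(-3) + 0·(-2) + 0·2 = -3; 0·(-3) + 0·(-2) + 1·2 = 2; (-2)·(-3) + 1·(-2) + (-1)·2 = 2; so z(0) = [-3, 2, 2]^T.
x_3(t) = Σ_i (v_i)_3 · z_i(0) · e^{λ_i t} (row 3 of V times the modal terms).
x_3(1.2) = 0·(-3)·e^{-4·1.2} + 1·2·e^{-3·1.2} + 0·2·e^{-1·1.2} = 0·0.008230 + 2·0.027324 + 0·0.301194 = 0.0546.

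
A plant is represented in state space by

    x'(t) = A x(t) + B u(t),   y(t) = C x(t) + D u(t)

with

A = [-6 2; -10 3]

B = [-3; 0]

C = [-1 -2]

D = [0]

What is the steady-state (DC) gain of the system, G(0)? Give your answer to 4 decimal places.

-34.5000

G(0) = C(-A)^{-1}B + D = -C A^{-1} B + D.
det A = 2, so A^{-1} = (1/2)·adj(A) = [[3/2, -1], [5, -3]]
A^{-1} B = [-9/2, -15]^T
C A^{-1} B = 69/2
G(0) = D - C A^{-1} B = 0 - (69/2) = -69/2 ≈ -34.5000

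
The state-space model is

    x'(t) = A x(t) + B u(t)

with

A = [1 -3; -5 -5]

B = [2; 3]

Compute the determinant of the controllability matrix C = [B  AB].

AB = [[-7], [-25]]
Controllability matrix C = [B  AB] = [[2, -7], [3, -25]]
det(C) = 2·(-25) - (-7)·3 = -50 - (-21) = -29
Since det(C) ≠ 0, rank(C) = 2 and the system is completely controllable.

-29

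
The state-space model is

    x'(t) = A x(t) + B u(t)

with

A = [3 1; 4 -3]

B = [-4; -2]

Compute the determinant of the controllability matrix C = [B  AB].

12

AB = [[-14], [-10]]
Controllability matrix C = [B  AB] = [[-4, -14], [-2, -10]]
det(C) = (-4)·(-10) - (-14)·(-2) = 40 - 28 = 12
Since det(C) ≠ 0, rank(C) = 2 and the system is completely controllable.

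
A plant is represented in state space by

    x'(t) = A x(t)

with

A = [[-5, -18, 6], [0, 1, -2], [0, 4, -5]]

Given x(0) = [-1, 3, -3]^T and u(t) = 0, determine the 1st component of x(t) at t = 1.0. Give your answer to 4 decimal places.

-8.9827

det(sI - A) = s^3 - (tr A)s^2 + (M11 + M22 + M33)s - det A, where Mii is the 2×2 principal minor of A obtained by deleting row i and column i.
tr A = (-5) + 1 + (-5) = -9; M11 = 1·(-5) - (-2)·4 = -5 - (-8) = 3; M22 = (-5)·(-5) - 6·0 = 25 - 0 = 25; M33 = (-5)·1 - (-18)·0 = -5 - 0 = -5; sum of minors = 23.
det A = (-5)·(1·(-5) - (-2)·4) - (-18)·(0·(-5) - (-2)·0) + 6·(0·4 - 1·0) = (-5)·3 - (-18)·0 + 6·0 = -15.
So p(s) = det(sI - A) = s^3 + 9s^2 + 23s + 15.
Rational-root test: any integer root divides 15. Testing small divisors, s = -1 works: p(-1) = -1 + 9 + (-23) + 15 = 0, so (s + 1) is a factor.
Dividing, p(s) = (s + 1)(s^2 + 8s + 15).
Factor s^2 + 8s + 15: two numbers with sum -8 and product 15 are -3 and -5, so s^2 + 8s + 15 = (s + 3)(s + 5).
Hence p(s) = (s + 1) (s + 3) (s + 5), with roots -5, -3, -1.
The eigenvalues -5, -3, -1 are distinct and real, so A is diagonalisable and x(t) = e^{At} x(0) = V diag(e^{λ_i t}) V^{-1} x(0), where the columns of V are the eigenvectors.
λ = -5: A - (-5)I = [[0, -18, 6], [0, 6, -2], [0, 4, 0]]. v must be orthogonal to every row; (row 1) × (row 3) = [-24, 0, 0], so take v_1 = [1, 0, 0]^T.
λ = -3: A - (-3)I = [[-2, -18, 6], [0, 4, -2], [0, 4, -2]]. v must be orthogonal to every row; (row 1) × (row 2) = [12, -4, -8], so take v_2 = [3, -1, -2]^T.
λ = -1: A - (-1)I = [[-4, -18, 6], [0, 2, -2], [0, 4, -4]]. v must be orthogonal to every row; (row 1) × (row 2) = [24, -8, -8], so take v_3 = [-3, 1, 1]^T.
V = [v_1 v_2 v_3] = [[1, 3, -3], [0, -1, 1], [0, -2, 1]] has det V = 1, so V^{-1} = adj(V)/det V = [[1, 3, 0], [0, 1, -1], [0, 2, -1]].
Modal coordinates z(0) = V^{-1} x(0): 1·(-1) + 3·3 + 0·(-3) = 8; 0·(-1) + 1·3 + (-1)·(-3) = 6; 0·(-1) + 2·3 + (-1)·(-3) = 9; so z(0) = [8, 6, 9]^T.
x_1(t) = Σ_i (v_i)_1 · z_i(0) · e^{λ_i t} (row 1 of V times the modal terms).
x_1(1.0) = 1·8·e^{-5·1.0} + 3·6·e^{-3·1.0} + (-3)·9·e^{-1·1.0} = 8·0.006738 + 18·0.049787 + (-27)·0.367879 = -8.9827.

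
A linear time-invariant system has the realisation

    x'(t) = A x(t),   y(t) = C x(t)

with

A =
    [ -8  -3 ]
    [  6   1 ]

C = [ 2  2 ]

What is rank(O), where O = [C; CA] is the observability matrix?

CA = [[-4, -4]]
Observability matrix O = [C; CA] = [[2, 2], [-4, -4]]
Every row of O is a scalar multiple of row 1 = [2, 2] (multipliers 1, -2), so the rows span a one-dimensional space.
O ≠ 0, hence rank(O) = 1.
rank(O) = 1 < n = 2, so the pair (A, C) is not completely observable.

1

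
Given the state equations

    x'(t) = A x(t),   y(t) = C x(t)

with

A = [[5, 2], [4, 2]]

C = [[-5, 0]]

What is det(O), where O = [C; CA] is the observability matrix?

CA = [[-25, -10]]
Observability matrix O = [C; CA] = [[-5, 0], [-25, -10]]
det(O) = (-5)·(-10) - 0·(-25) = 50 - 0 = 50
Since det(O) ≠ 0, rank(O) = 2 and the system is completely observable.

50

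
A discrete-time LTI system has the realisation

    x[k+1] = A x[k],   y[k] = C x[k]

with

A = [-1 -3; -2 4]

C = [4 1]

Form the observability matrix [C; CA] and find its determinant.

CA = [[-6, -8]]
Observability matrix O = [C; CA] = [[4, 1], [-6, -8]]
det(O) = 4·(-8) - 1·(-6) = -32 - (-6) = -26
Since det(O) ≠ 0, rank(O) = 2 and the system is completely observable.

-26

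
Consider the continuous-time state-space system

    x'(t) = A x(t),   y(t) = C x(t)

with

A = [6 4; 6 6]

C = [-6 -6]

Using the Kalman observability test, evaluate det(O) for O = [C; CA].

CA = [[-72, -60]]
Observability matrix O = [C; CA] = [[-6, -6], [-72, -60]]
det(O) = (-6)·(-60) - (-6)·(-72) = 360 - 432 = -72
Since det(O) ≠ 0, rank(O) = 2 and the system is completely observable.

-72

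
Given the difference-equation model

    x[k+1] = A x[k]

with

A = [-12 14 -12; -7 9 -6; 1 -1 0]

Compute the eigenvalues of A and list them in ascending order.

-3, -2, 2

det(zI - A) = z^3 - (tr A)z^2 + (M11 + M22 + M33)z - det A, where Mii is the 2×2 principal minor of A obtained by deleting row i and column i.
tr A = (-12) + 9 + 0 = -3; M11 = 9·0 - (-6)·(-1) = 0 - 6 = -6; M22 = (-12)·0 - (-12)·1 = 0 - (-12) = 12; M33 = (-12)·9 - 14·(-7) = -108 - (-98) = -10; sum of minors = -4.
det A = (-12)·(9·0 - (-6)·(-1)) - 14·((-7)·0 - (-6)·1) + (-12)·((-7)·(-1) - 9·1) = (-12)·(-6) - 14·6 + (-12)·(-2) = 12.
So p(z) = det(zI - A) = z^3 + 3z^2 - 4z - 12.
Rational-root test: any integer root divides -12. Testing small divisors, z = -2 works: p(-2) = -8 + 12 + 8 + (-12) = 0, so (z + 2) is a factor.
Dividing, p(z) = (z + 2)(z^2 + z - 6).
Factor z^2 + z - 6: two numbers with sum -1 and product -6 are 2 and -3, so z^2 + z - 6 = (z - 2)(z + 3).
Hence p(z) = (z - 2) (z + 2) (z + 3), with roots -3, -2, 2.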